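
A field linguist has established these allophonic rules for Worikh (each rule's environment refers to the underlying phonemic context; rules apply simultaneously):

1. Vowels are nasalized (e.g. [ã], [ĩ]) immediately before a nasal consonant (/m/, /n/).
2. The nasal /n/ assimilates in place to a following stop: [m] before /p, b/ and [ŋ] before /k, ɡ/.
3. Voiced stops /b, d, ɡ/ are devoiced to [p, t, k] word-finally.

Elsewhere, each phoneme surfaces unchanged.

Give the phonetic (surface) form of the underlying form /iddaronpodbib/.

/i/ (word-initial) is in the target of rule 1 but the environment (before a nasal consonant) is not met → [i].
/d/ — between /i/ and /d/; rule 3 does not apply here → [d].
/d/ (between /d/ and /a/) is in the target of rule 3 but the environment (word-finally) is not met → [d].
/a/ (between /d/ and /r/): rule 1 targets it, but not before a nasal consonant → unchanged [a].
/r/ (between /a/ and /o/) is unaffected → [r].
/o/ (between /r/ and /n/): before a nasal consonant, so rule 1 applies → [õ].
/n/ (between /o/ and /p/): before a labial or velar stop, so rule 2 applies → [m].
/p/ — not in any rule's target class → [p].
/o/ (between /p/ and /d/) is in the target of rule 1 but the environment (before a nasal consonant) is not met → [o].
/d/ (between /o/ and /b/) is in the target of rule 3 but the environment (word-finally) is not met → [d].
/b/ (between /d/ and /i/): rule 3 targets it, but not word-finally → unchanged [b].
/i/ (between /b/ and /b/): rule 1 targets it, but not before a nasal consonant → unchanged [i].
/b/ (word-final): word-finally, so rule 3 applies → [p].

[iddarõmpodbip]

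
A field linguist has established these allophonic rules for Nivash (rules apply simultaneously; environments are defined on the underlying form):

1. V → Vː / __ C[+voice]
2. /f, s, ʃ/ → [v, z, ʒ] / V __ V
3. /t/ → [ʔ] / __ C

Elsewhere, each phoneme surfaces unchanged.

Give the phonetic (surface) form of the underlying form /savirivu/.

[saːviːriːvu]

/s/ — word-initial; rule 2 does not apply here → [s].
Rule 1 applies to /a/ (between /s/ and /v/: before a voiced consonant) → [aː].
/i/ meets the environment for rule 1 (before a voiced consonant) → [iː].
/i/ (between /r/ and /v/) occurs before a voiced consonant → [iː] by rule 1.
/u/ — word-final; rule 1 does not apply here → [u].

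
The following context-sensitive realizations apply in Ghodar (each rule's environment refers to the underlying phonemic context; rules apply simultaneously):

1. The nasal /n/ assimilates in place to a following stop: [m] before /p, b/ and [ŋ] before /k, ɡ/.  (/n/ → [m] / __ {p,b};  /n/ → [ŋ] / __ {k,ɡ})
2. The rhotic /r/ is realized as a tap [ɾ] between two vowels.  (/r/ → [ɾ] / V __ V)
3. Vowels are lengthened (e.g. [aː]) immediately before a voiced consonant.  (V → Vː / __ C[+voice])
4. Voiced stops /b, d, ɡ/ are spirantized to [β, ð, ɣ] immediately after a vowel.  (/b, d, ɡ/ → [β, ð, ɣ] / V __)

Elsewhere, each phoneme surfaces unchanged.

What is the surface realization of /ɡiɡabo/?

[ɡiːɣaːβo]

/ɡ/ (word-initial) is in the target of rule 4 but the environment (immediately after a vowel) is not met → [ɡ].
/i/ (between /ɡ/ and /ɡ/) occurs before a voiced consonant → [iː] by rule 3.
/ɡ/ meets the environment for rule 4 (immediately after a vowel) → [ɣ].
Rule 3 applies to /a/ (between /ɡ/ and /b/: before a voiced consonant) → [aː].
/b/ meets the environment for rule 4 (immediately after a vowel) → [β].
/o/ (word-final) fails the environment for rule 3, so it stays [o].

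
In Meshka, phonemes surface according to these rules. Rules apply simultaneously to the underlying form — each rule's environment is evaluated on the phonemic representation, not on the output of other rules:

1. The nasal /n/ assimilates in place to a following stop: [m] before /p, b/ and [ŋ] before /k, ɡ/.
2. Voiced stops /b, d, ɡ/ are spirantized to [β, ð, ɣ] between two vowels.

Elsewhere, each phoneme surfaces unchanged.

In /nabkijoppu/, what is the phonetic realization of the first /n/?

[n]

/n/ — word-initial; rule 1 does not apply here → [n].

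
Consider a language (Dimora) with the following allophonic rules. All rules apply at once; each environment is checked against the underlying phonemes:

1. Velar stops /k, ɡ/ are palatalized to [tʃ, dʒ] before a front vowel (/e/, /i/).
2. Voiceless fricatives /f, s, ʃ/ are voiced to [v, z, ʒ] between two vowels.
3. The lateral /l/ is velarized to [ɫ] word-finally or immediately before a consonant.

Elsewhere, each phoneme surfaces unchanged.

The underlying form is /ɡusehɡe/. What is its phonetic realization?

[ɡuzehdʒe]

/ɡ/ (word-initial): rule 1 targets it, but not before a front vowel → unchanged [ɡ].
/u/ (between /ɡ/ and /s/): no rule targets it → [u].
/s/ meets the environment for rule 2 (between two vowels) → [z].
/e/ — not in any rule's target class → [e].
/h/ stays [h].
Rule 1 applies to /ɡ/ (between /h/ and /e/: before a front vowel) → [dʒ].
/e/ — not in any rule's target class → [e].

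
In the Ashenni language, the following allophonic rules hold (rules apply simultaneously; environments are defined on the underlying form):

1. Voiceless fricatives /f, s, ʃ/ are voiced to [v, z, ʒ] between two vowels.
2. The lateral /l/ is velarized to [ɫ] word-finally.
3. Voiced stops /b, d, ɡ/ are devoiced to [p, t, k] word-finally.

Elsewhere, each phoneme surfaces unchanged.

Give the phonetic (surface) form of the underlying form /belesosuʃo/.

[belezozuʒo]

/b/ — word-initial; rule 3 does not apply here → [b].
/e/ (between /b/ and /l/): no rule targets it → [e].
/l/ (between /e/ and /e/): rule 2 targets it, but not word-finally → unchanged [l].
/e/ (between /l/ and /s/) is unaffected → [e].
Rule 1 applies to /s/ (between /e/ and /o/: between two vowels) → [z].
/o/ — not in any rule's target class → [o].
/s/ (between /o/ and /u/) occurs between two vowels → [z] by rule 1.
/u/ — not in any rule's target class → [u].
/ʃ/ (between /u/ and /o/) occurs between two vowels → [ʒ] by rule 1.
/o/ — not in any rule's target class → [o].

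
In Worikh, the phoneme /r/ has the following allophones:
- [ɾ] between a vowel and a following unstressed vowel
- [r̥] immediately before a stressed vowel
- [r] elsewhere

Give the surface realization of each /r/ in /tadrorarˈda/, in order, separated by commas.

[r], [ɾ], [r]

Occurrence 1 (position 4): no conditioning environment matches → elsewhere allophone [r].
Occurrence 2 (position 6): between a vowel and a following unstressed vowel → [ɾ].
Occurrence 3 (position 8): no conditioning environment matches → elsewhere allophone [r].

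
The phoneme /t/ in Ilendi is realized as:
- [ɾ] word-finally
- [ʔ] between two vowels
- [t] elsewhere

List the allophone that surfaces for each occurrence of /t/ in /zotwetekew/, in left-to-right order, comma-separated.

Occurrence 1 (position 3): no conditioning environment matches → elsewhere allophone [t].
Occurrence 2 (position 6): between two vowels → [ʔ].

[t], [ʔ]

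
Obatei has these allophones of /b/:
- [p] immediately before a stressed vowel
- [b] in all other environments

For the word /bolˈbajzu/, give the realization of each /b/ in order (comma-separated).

Occurrence 1 (position 1): no conditioning environment matches → elsewhere allophone [b].
Occurrence 2 (position 4): immediately before a stressed vowel → [p].

[b], [p]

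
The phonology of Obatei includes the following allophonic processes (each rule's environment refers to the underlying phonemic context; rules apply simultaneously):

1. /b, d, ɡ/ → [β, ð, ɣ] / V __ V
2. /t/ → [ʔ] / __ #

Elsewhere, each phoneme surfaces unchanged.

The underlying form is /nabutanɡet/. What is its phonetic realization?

[naβutanɡeʔ]

/n/ (word-initial): no rule targets it → [n].
/a/ (between /n/ and /b/): no rule targets it → [a].
/b/ meets the environment for rule 1 (between two vowels) → [β].
/u/ stays [u].
/t/ (between /u/ and /a/) is in the target of rule 2 but the environment (word-finally) is not met → [t].
/a/ (between /t/ and /n/) is unaffected → [a].
/n/ stays [n].
/ɡ/ (between /n/ and /e/) is in the target of rule 1 but the environment (between two vowels) is not met → [ɡ].
/e/ (between /ɡ/ and /t/): no rule targets it → [e].
/t/ (word-final) occurs word-finally → [ʔ] by rule 2.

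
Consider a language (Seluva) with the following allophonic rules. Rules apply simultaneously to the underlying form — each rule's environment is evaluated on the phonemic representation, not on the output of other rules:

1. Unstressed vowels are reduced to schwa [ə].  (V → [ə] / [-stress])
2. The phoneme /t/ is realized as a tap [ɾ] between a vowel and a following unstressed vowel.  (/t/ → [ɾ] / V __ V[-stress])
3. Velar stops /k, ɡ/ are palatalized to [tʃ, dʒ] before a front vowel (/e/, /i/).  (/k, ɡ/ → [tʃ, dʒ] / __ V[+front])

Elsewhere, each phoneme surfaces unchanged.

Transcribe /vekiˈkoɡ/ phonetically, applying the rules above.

/v/ (word-initial) is unaffected → [v].
Rule 1 applies to /e/ (between /v/ and /k/: in an unstressed syllable) → [ə].
/k/ (between /e/ and /i/): before a front vowel, so rule 3 applies → [tʃ].
/i/ (between /k/ and /k/) occurs in an unstressed syllable → [ə] by rule 1.
/k/ (between /i/ and /o/) fails the environment for rule 3, so it stays [k].
/o/ (between /k/ and /ɡ/): rule 1 targets it, but not in an unstressed syllable → unchanged [o].
/ɡ/ (word-final) fails the environment for rule 3, so it stays [ɡ].

[vətʃəˈkoɡ]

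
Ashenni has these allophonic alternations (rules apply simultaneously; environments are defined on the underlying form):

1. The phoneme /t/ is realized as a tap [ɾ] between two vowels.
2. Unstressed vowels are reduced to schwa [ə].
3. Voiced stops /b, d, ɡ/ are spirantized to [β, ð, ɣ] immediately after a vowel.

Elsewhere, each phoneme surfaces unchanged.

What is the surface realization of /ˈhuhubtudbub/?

[ˈhuhəβtəðbəβ]

/h/ stays [h].
/u/ — between /h/ and /h/; rule 2 does not apply here → [u].
/h/ — not in any rule's target class → [h].
/u/ — between /h/ and /b/, in an unstressed syllable — surfaces as [ə] (rule 2).
/b/ meets the environment for rule 3 (immediately after a vowel) → [β].
/t/ — between /b/ and /u/; rule 1 does not apply here → [t].
/u/ meets the environment for rule 2 (in an unstressed syllable) → [ə].
/d/ (between /u/ and /b/) occurs immediately after a vowel → [ð] by rule 3.
/b/ (between /d/ and /u/) fails the environment for rule 3, so it stays [b].
/u/ meets the environment for rule 2 (in an unstressed syllable) → [ə].
/b/ (word-final): immediately after a vowel, so rule 3 applies → [β].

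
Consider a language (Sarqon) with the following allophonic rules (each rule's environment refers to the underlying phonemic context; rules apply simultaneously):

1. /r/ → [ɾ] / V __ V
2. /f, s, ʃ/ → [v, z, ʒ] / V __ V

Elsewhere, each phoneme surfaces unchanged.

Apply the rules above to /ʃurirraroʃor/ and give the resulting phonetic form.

[ʃuɾirraɾoʒor]

/ʃ/ (word-initial) fails the environment for rule 2, so it stays [ʃ].
/u/ — not in any rule's target class → [u].
Rule 1 applies to /r/ (between /u/ and /i/: between two vowels) → [ɾ].
/i/ (between /r/ and /r/) is unaffected → [i].
/r/ — between /i/ and /r/; rule 1 does not apply here → [r].
/r/ (between /r/ and /a/): rule 1 targets it, but not between two vowels → unchanged [r].
/a/ (between /r/ and /r/): no rule targets it → [a].
/r/ (between /a/ and /o/): between two vowels, so rule 1 applies → [ɾ].
/o/ — not in any rule's target class → [o].
/ʃ/ meets the environment for rule 2 (between two vowels) → [ʒ].
/o/ stays [o].
/r/ (word-final) fails the environment for rule 1, so it stays [r].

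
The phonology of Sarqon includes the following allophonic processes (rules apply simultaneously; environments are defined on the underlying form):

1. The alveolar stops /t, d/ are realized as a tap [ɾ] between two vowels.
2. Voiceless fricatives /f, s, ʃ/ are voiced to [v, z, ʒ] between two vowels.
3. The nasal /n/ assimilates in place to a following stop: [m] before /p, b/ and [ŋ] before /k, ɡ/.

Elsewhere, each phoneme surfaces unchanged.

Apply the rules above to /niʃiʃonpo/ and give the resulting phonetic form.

[niʒiʒompo]

/n/ (word-initial): rule 3 targets it, but not before a labial or velar stop → unchanged [n].
/i/ — not in any rule's target class → [i].
Rule 2 applies to /ʃ/ (between /i/ and /i/: between two vowels) → [ʒ].
/i/ — not in any rule's target class → [i].
/ʃ/ meets the environment for rule 2 (between two vowels) → [ʒ].
/o/ stays [o].
/n/ (between /o/ and /p/) occurs before a labial or velar stop → [m] by rule 3.
/p/ — not in any rule's target class → [p].
/o/ — not in any rule's target class → [o].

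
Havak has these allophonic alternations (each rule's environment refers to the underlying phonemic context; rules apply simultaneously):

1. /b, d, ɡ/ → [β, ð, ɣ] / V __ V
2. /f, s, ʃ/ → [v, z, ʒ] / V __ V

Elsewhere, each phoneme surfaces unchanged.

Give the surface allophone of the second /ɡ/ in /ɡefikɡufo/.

[ɡ]

/ɡ/ (between /k/ and /u/) is in the target of rule 1 but the environment (between two vowels) is not met → [ɡ].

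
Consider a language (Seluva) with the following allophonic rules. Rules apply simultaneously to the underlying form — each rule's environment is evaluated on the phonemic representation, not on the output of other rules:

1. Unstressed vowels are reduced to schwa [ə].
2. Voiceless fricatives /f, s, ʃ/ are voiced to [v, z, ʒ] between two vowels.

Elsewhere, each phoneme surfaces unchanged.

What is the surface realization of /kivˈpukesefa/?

/k/ (word-initial) is unaffected → [k].
/i/ meets the environment for rule 1 (in an unstressed syllable) → [ə].
/v/ stays [v].
/p/ (between /v/ and /u/): no rule targets it → [p].
/u/ — between /p/ and /k/; rule 1 does not apply here → [u].
/k/ — not in any rule's target class → [k].
/e/ (between /k/ and /s/): in an unstressed syllable, so rule 1 applies → [ə].
/s/ — between /e/ and /e/, between two vowels — surfaces as [z] (rule 2).
/e/ (between /s/ and /f/): in an unstressed syllable, so rule 1 applies → [ə].
/f/ (between /e/ and /a/) occurs between two vowels → [v] by rule 2.
/a/ (word-final): in an unstressed syllable, so rule 1 applies → [ə].

[kəvˈpukəzəvə]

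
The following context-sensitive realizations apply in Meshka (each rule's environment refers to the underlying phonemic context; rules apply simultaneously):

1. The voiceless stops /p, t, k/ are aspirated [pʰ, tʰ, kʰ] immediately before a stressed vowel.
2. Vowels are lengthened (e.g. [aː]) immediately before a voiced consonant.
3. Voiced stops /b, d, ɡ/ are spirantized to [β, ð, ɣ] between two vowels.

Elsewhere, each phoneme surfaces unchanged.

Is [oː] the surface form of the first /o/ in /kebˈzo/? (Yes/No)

/o/ (word-final) fails the environment for rule 2, so it stays [o].
The actual realization is [o], not [oː].

No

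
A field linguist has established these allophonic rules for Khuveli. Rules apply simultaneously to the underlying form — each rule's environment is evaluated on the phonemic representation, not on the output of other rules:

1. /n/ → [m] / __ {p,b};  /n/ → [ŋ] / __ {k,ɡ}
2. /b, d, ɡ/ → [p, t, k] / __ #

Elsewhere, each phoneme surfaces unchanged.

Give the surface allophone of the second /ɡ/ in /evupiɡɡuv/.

/ɡ/ — between /ɡ/ and /u/; rule 2 does not apply here → [ɡ].

[ɡ]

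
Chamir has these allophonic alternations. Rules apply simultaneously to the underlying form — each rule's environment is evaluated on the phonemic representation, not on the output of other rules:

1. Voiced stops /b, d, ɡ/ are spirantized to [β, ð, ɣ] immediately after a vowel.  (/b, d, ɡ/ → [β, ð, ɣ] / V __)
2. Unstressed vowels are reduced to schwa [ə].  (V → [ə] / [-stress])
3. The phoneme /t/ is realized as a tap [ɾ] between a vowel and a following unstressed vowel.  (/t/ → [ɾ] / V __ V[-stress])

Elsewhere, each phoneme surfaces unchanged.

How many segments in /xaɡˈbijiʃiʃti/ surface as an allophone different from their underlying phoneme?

5

Segments that undergo a rule: /a/ → [ə] (rule 2); /ɡ/ → [ɣ] (rule 1); /i/ → [ə] (rule 2); /i/ → [ə] (rule 2); /i/ → [ə] (rule 2).
All other segments surface unchanged.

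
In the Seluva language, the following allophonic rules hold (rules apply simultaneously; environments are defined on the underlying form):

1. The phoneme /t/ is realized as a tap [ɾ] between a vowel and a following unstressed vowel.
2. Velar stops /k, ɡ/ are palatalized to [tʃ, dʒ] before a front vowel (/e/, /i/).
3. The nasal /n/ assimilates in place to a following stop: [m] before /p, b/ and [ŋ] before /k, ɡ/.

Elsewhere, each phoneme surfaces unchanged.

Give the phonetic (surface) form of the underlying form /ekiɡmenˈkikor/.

/e/ — not in any rule's target class → [e].
Rule 2 applies to /k/ (between /e/ and /i/: before a front vowel) → [tʃ].
/i/ (between /k/ and /ɡ/): no rule targets it → [i].
/ɡ/ (between /i/ and /m/) is in the target of rule 2 but the environment (before a front vowel) is not met → [ɡ].
/m/ (between /ɡ/ and /e/) is unaffected → [m].
/e/ — not in any rule's target class → [e].
/n/ meets the environment for rule 3 (before a labial or velar stop) → [ŋ].
Rule 2 applies to /k/ (between /n/ and /i/: before a front vowel) → [tʃ].
/i/ (between /k/ and /k/) is unaffected → [i].
/k/ (between /i/ and /o/) fails the environment for rule 2, so it stays [k].
/o/ stays [o].
/r/ (word-final) is unaffected → [r].

[etʃiɡmeŋˈtʃikor]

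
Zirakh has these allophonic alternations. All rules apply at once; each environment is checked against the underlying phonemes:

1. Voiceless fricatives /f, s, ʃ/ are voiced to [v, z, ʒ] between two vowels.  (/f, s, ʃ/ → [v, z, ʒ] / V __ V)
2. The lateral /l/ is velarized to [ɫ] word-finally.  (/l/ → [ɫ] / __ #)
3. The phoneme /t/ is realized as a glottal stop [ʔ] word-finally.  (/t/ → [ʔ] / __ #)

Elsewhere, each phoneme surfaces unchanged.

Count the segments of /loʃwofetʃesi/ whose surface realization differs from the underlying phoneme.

Segments that undergo a rule: /f/ → [v] (rule 1); /s/ → [z] (rule 1).
All other segments surface unchanged.

2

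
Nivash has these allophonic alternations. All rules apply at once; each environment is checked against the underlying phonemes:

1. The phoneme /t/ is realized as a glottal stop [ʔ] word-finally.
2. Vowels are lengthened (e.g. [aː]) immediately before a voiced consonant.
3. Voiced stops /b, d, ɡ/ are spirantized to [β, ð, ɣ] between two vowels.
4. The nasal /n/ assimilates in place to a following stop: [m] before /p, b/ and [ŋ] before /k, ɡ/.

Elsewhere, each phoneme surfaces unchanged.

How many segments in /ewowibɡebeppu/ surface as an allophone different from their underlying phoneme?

Segments that undergo a rule: /e/ → [eː] (rule 2); /o/ → [oː] (rule 2); /i/ → [iː] (rule 2); /e/ → [eː] (rule 2); /b/ → [β] (rule 3).
All other segments surface unchanged.

5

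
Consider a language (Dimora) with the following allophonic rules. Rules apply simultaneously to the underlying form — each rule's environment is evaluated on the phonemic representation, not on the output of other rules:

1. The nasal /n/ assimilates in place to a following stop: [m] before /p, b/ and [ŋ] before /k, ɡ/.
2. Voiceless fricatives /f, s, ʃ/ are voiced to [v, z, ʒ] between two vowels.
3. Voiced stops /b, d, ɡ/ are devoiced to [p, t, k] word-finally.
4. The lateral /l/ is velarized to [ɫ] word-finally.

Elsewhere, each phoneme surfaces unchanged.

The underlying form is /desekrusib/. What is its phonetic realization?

[dezekruzip]

/d/ (word-initial): rule 3 targets it, but not word-finally → unchanged [d].
/e/ — not in any rule's target class → [e].
/s/ (between /e/ and /e/) occurs between two vowels → [z] by rule 2.
/e/ (between /s/ and /k/) is unaffected → [e].
/k/ (between /e/ and /r/) is unaffected → [k].
/r/ (between /k/ and /u/): no rule targets it → [r].
/u/ (between /r/ and /s/): no rule targets it → [u].
Rule 2 applies to /s/ (between /u/ and /i/: between two vowels) → [z].
/i/ (between /s/ and /b/): no rule targets it → [i].
/b/ meets the environment for rule 3 (word-finally) → [p].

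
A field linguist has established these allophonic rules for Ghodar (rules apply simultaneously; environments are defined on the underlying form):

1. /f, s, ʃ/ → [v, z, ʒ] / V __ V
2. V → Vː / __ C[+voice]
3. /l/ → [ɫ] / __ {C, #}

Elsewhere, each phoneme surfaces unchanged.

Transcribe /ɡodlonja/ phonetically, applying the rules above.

[ɡoːdloːnja]

/ɡ/ (word-initial) is unaffected → [ɡ].
Rule 2 applies to /o/ (between /ɡ/ and /d/: before a voiced consonant) → [oː].
/d/ stays [d].
/l/ — between /d/ and /o/; rule 3 does not apply here → [l].
/o/ (between /l/ and /n/) occurs before a voiced consonant → [oː] by rule 2.
/n/ — not in any rule's target class → [n].
/j/ stays [j].
/a/ — word-final; rule 2 does not apply here → [a].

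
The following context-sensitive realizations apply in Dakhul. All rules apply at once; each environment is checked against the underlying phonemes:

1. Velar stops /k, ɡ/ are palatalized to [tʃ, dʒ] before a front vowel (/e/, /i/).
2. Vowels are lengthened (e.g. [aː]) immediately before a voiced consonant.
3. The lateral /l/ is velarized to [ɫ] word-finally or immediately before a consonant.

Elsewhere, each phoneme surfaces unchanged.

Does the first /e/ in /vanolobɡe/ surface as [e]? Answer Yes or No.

/e/ (word-final) fails the environment for rule 2, so it stays [e].
The actual realization is [e], which matches [e].

Yes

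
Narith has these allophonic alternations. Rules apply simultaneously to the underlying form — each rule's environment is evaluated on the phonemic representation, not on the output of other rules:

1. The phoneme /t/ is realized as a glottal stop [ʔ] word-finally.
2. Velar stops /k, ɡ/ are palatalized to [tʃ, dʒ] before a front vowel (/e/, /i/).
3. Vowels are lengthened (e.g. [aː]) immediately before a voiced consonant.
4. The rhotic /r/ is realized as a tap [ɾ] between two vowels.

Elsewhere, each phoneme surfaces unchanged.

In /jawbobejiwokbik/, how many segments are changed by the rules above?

Segments that undergo a rule: /a/ → [aː] (rule 3); /o/ → [oː] (rule 3); /e/ → [eː] (rule 3); /i/ → [iː] (rule 3).
All other segments surface unchanged.

4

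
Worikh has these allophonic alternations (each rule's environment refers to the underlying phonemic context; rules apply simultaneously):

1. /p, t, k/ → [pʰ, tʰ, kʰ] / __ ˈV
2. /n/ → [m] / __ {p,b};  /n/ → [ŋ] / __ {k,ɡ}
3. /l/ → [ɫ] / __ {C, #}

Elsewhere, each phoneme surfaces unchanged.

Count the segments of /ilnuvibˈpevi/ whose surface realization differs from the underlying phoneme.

Segments that undergo a rule: /l/ → [ɫ] (rule 3); /p/ → [pʰ] (rule 1).
All other segments surface unchanged.

2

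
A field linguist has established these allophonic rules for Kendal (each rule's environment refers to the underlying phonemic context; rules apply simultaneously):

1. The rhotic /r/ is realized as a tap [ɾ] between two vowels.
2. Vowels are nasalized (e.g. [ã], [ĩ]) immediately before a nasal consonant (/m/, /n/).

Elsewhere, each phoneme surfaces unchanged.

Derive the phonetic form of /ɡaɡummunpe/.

/a/ (between /ɡ/ and /ɡ/) fails the environment for rule 2, so it stays [a].
/u/ meets the environment for rule 2 (before a nasal consonant) → [ũ].
/u/ — between /m/ and /n/, before a nasal consonant — surfaces as [ũ] (rule 2).
/e/ — word-final; rule 2 does not apply here → [e].

[ɡaɡũmmũnpe]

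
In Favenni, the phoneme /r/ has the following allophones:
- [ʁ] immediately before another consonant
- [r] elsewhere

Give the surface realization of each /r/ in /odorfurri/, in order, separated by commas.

[ʁ], [ʁ], [r]

Occurrence 1 (position 4): immediately before another consonant → [ʁ].
Occurrence 2 (position 7): immediately before another consonant → [ʁ].
Occurrence 3 (position 8): no conditioning environment matches → elsewhere allophone [r].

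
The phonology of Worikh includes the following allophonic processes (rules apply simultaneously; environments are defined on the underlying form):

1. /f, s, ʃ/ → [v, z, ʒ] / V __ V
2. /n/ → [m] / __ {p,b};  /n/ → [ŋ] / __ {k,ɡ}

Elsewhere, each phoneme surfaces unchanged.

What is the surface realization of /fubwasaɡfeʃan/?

[fubwazaɡfeʒan]

/f/ — word-initial; rule 1 does not apply here → [f].
/u/ — not in any rule's target class → [u].
/b/ — not in any rule's target class → [b].
/w/ — not in any rule's target class → [w].
/a/ — not in any rule's target class → [a].
/s/ (between /a/ and /a/) occurs between two vowels → [z] by rule 1.
/a/ stays [a].
/ɡ/ stays [ɡ].
/f/ (between /ɡ/ and /e/) is in the target of rule 1 but the environment (between two vowels) is not met → [f].
/e/ — not in any rule's target class → [e].
Rule 1 applies to /ʃ/ (between /e/ and /a/: between two vowels) → [ʒ].
/a/ (between /ʃ/ and /n/): no rule targets it → [a].
/n/ (word-final) is in the target of rule 2 but the environment (before a labial or velar stop) is not met → [n].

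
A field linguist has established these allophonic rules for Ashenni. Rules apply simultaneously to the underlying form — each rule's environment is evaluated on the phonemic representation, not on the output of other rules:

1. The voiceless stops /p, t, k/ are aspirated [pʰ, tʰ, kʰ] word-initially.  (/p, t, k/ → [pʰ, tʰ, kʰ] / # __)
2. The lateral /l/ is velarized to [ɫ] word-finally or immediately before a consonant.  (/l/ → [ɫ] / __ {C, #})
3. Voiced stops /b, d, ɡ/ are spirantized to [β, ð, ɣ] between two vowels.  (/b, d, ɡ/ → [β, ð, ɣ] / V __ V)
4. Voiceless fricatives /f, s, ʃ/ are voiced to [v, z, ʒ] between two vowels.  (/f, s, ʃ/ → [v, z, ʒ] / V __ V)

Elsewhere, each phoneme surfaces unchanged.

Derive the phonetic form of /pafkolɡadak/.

/p/ — word-initial, word-initially — surfaces as [pʰ] (rule 1).
/a/ (between /p/ and /f/) is unaffected → [a].
/f/ (between /a/ and /k/) is in the target of rule 4 but the environment (between two vowels) is not met → [f].
/k/ (between /f/ and /o/) is in the target of rule 1 but the environment (word-initially) is not met → [k].
/o/ stays [o].
/l/ (between /o/ and /ɡ/) occurs word-finally or immediately before a consonant → [ɫ] by rule 2.
/ɡ/ — between /l/ and /a/; rule 3 does not apply here → [ɡ].
/a/ (between /ɡ/ and /d/) is unaffected → [a].
Rule 3 applies to /d/ (between /a/ and /a/: between two vowels) → [ð].
/a/ — not in any rule's target class → [a].
/k/ (word-final): rule 1 targets it, but not word-initially → unchanged [k].

[pʰafkoɫɡaðak]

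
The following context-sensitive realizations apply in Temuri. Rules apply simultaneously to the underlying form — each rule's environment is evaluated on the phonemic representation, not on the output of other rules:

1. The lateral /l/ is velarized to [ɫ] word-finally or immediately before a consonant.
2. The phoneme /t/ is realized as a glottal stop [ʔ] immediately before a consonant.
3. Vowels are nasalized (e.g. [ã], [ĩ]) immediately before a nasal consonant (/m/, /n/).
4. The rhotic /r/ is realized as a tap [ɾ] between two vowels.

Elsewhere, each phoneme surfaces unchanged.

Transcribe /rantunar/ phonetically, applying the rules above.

/r/ (word-initial): rule 4 targets it, but not between two vowels → unchanged [r].
/a/ meets the environment for rule 3 (before a nasal consonant) → [ã].
/t/ (between /n/ and /u/): rule 2 targets it, but not immediately before a consonant → unchanged [t].
/u/ (between /t/ and /n/): before a nasal consonant, so rule 3 applies → [ũ].
/a/ (between /n/ and /r/) fails the environment for rule 3, so it stays [a].
/r/ (word-final) fails the environment for rule 4, so it stays [r].

[rãntũnar]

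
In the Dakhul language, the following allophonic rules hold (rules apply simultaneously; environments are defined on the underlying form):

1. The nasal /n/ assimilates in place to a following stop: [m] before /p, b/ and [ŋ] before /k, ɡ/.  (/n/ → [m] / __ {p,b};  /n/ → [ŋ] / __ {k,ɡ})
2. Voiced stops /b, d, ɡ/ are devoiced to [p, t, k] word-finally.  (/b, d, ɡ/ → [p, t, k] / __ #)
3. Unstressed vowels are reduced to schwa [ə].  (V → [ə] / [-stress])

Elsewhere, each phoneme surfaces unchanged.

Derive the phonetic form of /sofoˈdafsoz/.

/o/ (between /s/ and /f/) occurs in an unstressed syllable → [ə] by rule 3.
Rule 3 applies to /o/ (between /f/ and /d/: in an unstressed syllable) → [ə].
/d/ (between /o/ and /a/) is in the target of rule 2 but the environment (word-finally) is not met → [d].
/a/ — between /d/ and /f/; rule 3 does not apply here → [a].
Rule 3 applies to /o/ (between /s/ and /z/: in an unstressed syllable) → [ə].

[səfəˈdafsəz]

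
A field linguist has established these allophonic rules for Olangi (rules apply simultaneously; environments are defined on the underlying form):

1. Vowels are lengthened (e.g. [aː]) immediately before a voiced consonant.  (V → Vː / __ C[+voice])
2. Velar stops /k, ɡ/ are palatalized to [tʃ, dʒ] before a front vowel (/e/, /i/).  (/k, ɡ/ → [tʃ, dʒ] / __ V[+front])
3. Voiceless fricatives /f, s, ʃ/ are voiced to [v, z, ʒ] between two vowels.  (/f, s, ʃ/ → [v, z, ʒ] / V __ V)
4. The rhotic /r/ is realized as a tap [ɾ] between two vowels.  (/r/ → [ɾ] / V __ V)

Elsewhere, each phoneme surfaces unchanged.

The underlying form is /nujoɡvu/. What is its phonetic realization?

/n/ (word-initial): no rule targets it → [n].
Rule 1 applies to /u/ (between /n/ and /j/: before a voiced consonant) → [uː].
/j/ — not in any rule's target class → [j].
/o/ (between /j/ and /ɡ/) occurs before a voiced consonant → [oː] by rule 1.
/ɡ/ (between /o/ and /v/) fails the environment for rule 2, so it stays [ɡ].
/v/ — not in any rule's target class → [v].
/u/ (word-final) fails the environment for rule 1, so it stays [u].

[nuːjoːɡvu]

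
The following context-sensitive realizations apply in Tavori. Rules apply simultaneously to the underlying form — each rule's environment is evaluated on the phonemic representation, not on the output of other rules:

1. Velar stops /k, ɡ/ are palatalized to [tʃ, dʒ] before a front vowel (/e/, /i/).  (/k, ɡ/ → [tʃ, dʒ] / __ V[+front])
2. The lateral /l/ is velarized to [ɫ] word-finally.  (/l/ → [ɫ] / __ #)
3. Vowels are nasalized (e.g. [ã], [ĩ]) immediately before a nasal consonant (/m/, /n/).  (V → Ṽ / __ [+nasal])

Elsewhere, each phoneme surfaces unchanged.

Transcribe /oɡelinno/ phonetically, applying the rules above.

/o/ (word-initial) is in the target of rule 3 but the environment (before a nasal consonant) is not met → [o].
/ɡ/ (between /o/ and /e/): before a front vowel, so rule 1 applies → [dʒ].
/e/ (between /ɡ/ and /l/) fails the environment for rule 3, so it stays [e].
/l/ (between /e/ and /i/): rule 2 targets it, but not word-finally → unchanged [l].
/i/ (between /l/ and /n/) occurs before a nasal consonant → [ĩ] by rule 3.
/n/ (between /i/ and /n/): no rule targets it → [n].
/n/ (between /n/ and /o/): no rule targets it → [n].
/o/ — word-final; rule 3 does not apply here → [o].

[odʒelĩnno]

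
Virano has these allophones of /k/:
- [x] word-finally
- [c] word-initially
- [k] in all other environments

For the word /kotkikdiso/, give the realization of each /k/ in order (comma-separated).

[c], [k], [k]

Occurrence 1 (position 1): word-initially → [c].
Occurrence 2 (position 4): no conditioning environment matches → elsewhere allophone [k].
Occurrence 3 (position 6): no conditioning environment matches → elsewhere allophone [k].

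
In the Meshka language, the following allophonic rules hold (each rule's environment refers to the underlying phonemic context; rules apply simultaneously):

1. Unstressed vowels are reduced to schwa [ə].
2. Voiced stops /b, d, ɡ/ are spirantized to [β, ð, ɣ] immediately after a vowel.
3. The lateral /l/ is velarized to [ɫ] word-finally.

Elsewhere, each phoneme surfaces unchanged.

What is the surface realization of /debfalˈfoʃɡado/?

/d/ (word-initial): rule 2 targets it, but not immediately after a vowel → unchanged [d].
/e/ (between /d/ and /b/): in an unstressed syllable, so rule 1 applies → [ə].
Rule 2 applies to /b/ (between /e/ and /f/: immediately after a vowel) → [β].
/a/ (between /f/ and /l/): in an unstressed syllable, so rule 1 applies → [ə].
/l/ (between /a/ and /f/) fails the environment for rule 3, so it stays [l].
/o/ (between /f/ and /ʃ/): rule 1 targets it, but not in an unstressed syllable → unchanged [o].
/ɡ/ — between /ʃ/ and /a/; rule 2 does not apply here → [ɡ].
/a/ meets the environment for rule 1 (in an unstressed syllable) → [ə].
/d/ meets the environment for rule 2 (immediately after a vowel) → [ð].
/o/ — word-final, in an unstressed syllable — surfaces as [ə] (rule 1).

[dəβfəlˈfoʃɡəðə]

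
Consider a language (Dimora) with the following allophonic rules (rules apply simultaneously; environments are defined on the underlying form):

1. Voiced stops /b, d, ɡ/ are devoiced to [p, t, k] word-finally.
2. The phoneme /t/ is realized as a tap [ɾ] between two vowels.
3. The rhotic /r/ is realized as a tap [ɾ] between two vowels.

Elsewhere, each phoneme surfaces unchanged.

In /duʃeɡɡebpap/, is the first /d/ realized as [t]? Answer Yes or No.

No

/d/ — word-initial; rule 1 does not apply here → [d].
The actual realization is [d], not [t].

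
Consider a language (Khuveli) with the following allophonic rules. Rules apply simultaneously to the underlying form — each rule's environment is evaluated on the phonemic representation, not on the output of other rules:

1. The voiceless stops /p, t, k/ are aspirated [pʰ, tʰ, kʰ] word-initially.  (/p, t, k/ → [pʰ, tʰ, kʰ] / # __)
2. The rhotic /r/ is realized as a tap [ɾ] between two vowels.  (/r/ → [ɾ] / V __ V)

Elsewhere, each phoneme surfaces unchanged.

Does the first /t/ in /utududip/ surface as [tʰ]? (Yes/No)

No

/t/ (between /u/ and /u/) fails the environment for rule 1, so it stays [t].
The actual realization is [t], not [tʰ].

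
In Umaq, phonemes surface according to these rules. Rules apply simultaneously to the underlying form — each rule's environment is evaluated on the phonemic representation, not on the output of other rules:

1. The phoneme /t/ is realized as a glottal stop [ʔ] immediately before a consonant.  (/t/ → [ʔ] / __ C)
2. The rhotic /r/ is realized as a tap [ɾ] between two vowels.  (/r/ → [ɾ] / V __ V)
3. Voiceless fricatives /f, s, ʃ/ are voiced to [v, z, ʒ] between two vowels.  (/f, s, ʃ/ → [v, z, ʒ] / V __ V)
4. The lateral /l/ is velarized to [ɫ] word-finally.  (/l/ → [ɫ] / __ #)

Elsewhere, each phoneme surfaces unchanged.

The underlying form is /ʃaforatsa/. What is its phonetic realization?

[ʃavoɾaʔsa]

/ʃ/ (word-initial): rule 3 targets it, but not between two vowels → unchanged [ʃ].
/f/ (between /a/ and /o/): between two vowels, so rule 3 applies → [v].
/r/ meets the environment for rule 2 (between two vowels) → [ɾ].
/t/ (between /a/ and /s/) occurs immediately before a consonant → [ʔ] by rule 1.
/s/ — between /t/ and /a/; rule 3 does not apply here → [s].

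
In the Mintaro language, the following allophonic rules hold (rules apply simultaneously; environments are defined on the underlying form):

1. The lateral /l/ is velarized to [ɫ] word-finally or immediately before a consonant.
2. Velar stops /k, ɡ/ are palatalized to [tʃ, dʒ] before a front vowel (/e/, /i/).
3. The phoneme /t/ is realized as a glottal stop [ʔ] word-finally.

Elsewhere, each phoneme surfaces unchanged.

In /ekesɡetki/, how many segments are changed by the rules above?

3

Segments that undergo a rule: /k/ → [tʃ] (rule 2); /ɡ/ → [dʒ] (rule 2); /k/ → [tʃ] (rule 2).
All other segments surface unchanged.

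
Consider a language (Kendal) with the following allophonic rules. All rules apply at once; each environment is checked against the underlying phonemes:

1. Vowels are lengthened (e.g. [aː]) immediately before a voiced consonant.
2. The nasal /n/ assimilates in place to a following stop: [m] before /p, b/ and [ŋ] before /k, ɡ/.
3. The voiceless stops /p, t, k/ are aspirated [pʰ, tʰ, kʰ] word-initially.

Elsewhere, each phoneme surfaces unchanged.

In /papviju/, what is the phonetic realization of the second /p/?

[p]

/p/ (between /a/ and /v/) fails the environment for rule 3, so it stays [p].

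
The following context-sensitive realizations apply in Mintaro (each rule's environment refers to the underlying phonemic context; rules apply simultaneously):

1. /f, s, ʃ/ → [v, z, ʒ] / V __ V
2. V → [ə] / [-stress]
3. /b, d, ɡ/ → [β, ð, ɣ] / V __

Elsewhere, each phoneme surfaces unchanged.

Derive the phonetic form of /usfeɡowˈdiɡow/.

Rule 2 applies to /u/ (word-initial: in an unstressed syllable) → [ə].
/s/ (between /u/ and /f/): rule 1 targets it, but not between two vowels → unchanged [s].
/f/ — between /s/ and /e/; rule 1 does not apply here → [f].
/e/ meets the environment for rule 2 (in an unstressed syllable) → [ə].
/ɡ/ (between /e/ and /o/) occurs immediately after a vowel → [ɣ] by rule 3.
/o/ (between /ɡ/ and /w/) occurs in an unstressed syllable → [ə] by rule 2.
/d/ (between /w/ and /i/): rule 3 targets it, but not immediately after a vowel → unchanged [d].
/i/ (between /d/ and /ɡ/): rule 2 targets it, but not in an unstressed syllable → unchanged [i].
Rule 3 applies to /ɡ/ (between /i/ and /o/: immediately after a vowel) → [ɣ].
/o/ (between /ɡ/ and /w/) occurs in an unstressed syllable → [ə] by rule 2.

[əsfəɣəwˈdiɣəw]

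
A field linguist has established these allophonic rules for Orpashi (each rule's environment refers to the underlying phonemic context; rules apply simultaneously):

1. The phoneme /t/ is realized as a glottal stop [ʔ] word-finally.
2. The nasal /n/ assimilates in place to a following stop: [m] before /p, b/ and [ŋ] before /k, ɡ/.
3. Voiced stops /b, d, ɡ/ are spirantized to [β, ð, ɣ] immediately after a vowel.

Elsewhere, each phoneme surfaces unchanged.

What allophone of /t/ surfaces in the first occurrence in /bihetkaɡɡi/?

[t]

/t/ (between /e/ and /k/): rule 1 targets it, but not word-finally → unchanged [t].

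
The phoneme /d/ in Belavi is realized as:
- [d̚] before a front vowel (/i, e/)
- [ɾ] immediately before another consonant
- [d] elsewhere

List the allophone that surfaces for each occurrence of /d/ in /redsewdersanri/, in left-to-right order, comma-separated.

[ɾ], [d̚]

Occurrence 1 (position 3): immediately before another consonant → [ɾ].
Occurrence 2 (position 7): before a front vowel (/i, e/) → [d̚].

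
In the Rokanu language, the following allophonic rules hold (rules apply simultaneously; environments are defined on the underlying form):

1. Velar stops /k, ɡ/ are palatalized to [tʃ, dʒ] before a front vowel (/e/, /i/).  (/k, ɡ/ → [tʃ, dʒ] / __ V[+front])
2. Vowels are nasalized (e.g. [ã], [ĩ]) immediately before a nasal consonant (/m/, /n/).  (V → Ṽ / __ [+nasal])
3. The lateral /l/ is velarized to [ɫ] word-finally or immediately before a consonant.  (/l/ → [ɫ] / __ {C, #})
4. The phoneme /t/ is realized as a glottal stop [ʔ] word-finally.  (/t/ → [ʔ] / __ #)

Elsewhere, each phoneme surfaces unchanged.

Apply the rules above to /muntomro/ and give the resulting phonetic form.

/u/ (between /m/ and /n/) occurs before a nasal consonant → [ũ] by rule 2.
/t/ (between /n/ and /o/): rule 4 targets it, but not word-finally → unchanged [t].
Rule 2 applies to /o/ (between /t/ and /m/: before a nasal consonant) → [õ].
/o/ (word-final) is in the target of rule 2 but the environment (before a nasal consonant) is not met → [o].

[mũntõmro]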